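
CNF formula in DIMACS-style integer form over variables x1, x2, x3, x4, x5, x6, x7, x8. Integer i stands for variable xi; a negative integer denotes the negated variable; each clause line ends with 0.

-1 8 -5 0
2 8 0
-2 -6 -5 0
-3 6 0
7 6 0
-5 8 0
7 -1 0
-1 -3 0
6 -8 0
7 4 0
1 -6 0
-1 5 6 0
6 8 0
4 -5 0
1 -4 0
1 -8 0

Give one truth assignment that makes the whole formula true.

x3 occurs only negated in the remaining clauses — set x3 = False.
Pure literal: x7 appears only positively; assign x7 = True.
Try x1 = True.
Set x2 = True and propagate.
Set x4 = False and propagate.
  then x5 is forced to False.
  then x6 is forced to True.
x8 is now unconstrained; take x8 = True.
Every clause has at least one true literal under this assignment.

x1=T  x2=T  x3=F  x4=F  x5=F  x6=T  x7=T  x8=T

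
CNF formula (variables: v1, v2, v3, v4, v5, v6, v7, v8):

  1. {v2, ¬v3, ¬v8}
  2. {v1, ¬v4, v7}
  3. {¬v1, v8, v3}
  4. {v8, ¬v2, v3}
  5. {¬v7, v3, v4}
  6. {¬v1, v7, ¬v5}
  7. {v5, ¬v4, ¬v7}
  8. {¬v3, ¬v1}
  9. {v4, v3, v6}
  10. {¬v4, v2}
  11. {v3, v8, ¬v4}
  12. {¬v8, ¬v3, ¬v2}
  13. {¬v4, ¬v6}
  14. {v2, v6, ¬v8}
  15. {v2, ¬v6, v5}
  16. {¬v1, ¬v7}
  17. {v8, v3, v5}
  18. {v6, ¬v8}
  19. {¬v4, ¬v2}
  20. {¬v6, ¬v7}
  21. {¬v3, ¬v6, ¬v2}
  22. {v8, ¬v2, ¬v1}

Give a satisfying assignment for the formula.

v1 = False, v2 = True, v3 = True, v4 = False, v5 = True, v6 = False, v7 = False, v8 = False

Check each clause:
  1. {¬v8, v2, ¬v3} — ¬v8 is true.
  2. {v1, v7, ¬v4} — ¬v4 is true.
  3. {v8, v3, ¬v1} — v3 is true.
  4. {¬v2, v3, v8} — v3 is true.
  5. {v3, ¬v7, v4} — ¬v7 is true.
  6. {¬v1, ¬v5, v7} — ¬v1 is true.
  7. {¬v7, v5, ¬v4} — ¬v7 is true.
  8. {¬v3, ¬v1} — ¬v1 is true.
  9. {v6, v3, v4} — v3 is true.
  10. {¬v4, v2} — v2 is true.
  11. {v3, v8, ¬v4} — v3 is true.
  12. {¬v2, ¬v3, ¬v8} — ¬v8 is true.
  13. {¬v4, ¬v6} — ¬v6 is true.
  14. {¬v8, v2, v6} — ¬v8 is true.
  15. {¬v6, v2, v5} — ¬v6 is true.
  16. {¬v7, ¬v1} — ¬v7 is true.
  17. {v3, v5, v8} — v3 is true.
  18. {¬v8, v6} — ¬v8 is true.
  19. {¬v2, ¬v4} — ¬v4 is true.
  20. {¬v6, ¬v7} — ¬v7 is true.
  21. {¬v3, ¬v2, ¬v6} — ¬v6 is true.
  22. {v8, ¬v2, ¬v1} — ¬v1 is true.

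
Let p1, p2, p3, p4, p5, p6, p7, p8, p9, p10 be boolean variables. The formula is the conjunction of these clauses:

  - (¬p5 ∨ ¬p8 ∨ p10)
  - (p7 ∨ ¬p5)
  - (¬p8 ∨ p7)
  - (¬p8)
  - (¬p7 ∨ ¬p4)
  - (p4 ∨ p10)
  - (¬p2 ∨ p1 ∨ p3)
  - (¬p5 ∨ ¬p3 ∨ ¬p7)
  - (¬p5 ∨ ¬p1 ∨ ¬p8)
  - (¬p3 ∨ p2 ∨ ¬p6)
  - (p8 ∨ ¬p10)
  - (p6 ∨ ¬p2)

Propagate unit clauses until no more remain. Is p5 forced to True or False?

False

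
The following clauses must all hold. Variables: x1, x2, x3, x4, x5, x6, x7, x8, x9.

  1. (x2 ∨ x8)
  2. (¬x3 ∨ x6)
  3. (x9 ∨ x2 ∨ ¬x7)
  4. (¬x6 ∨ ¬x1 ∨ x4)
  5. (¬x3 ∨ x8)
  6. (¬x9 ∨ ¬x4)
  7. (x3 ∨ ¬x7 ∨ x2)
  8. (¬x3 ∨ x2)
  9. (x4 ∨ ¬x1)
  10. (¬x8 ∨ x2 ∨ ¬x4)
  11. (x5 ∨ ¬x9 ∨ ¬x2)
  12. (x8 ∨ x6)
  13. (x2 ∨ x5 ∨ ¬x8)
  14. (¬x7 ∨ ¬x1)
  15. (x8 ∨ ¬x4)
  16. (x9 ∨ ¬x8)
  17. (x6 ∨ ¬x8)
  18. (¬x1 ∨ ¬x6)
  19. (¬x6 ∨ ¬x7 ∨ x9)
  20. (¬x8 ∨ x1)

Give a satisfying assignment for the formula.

x1=0, x2=1, x3=0, x4=0, x5=1, x6=1, x7=0, x8=0, x9=0

Check each clause:
  1. (x2 ∨ x8) — x2 is true.
  2. (¬x3 ∨ x6) — ¬x3 is true.
  3. (x2 ∨ x9 ∨ ¬x7) — x2 is true.
  4. (¬x1 ∨ x4 ∨ ¬x6) — ¬x1 is true.
  5. (¬x3 ∨ x8) — ¬x3 is true.
  6. (¬x4 ∨ ¬x9) — ¬x4 is true.
  7. (x3 ∨ x2 ∨ ¬x7) — ¬x7 is true.
  8. (x2 ∨ ¬x3) — x2 is true.
  9. (¬x1 ∨ x4) — ¬x1 is true.
  10. (x2 ∨ ¬x4 ∨ ¬x8) — ¬x8 is true.
  11. (x5 ∨ ¬x2 ∨ ¬x9) — x5 is true.
  12. (x8 ∨ x6) — x6 is true.
  13. (¬x8 ∨ x2 ∨ x5) — ¬x8 is true.
  14. (¬x1 ∨ ¬x7) — ¬x7 is true.
  15. (¬x4 ∨ x8) — ¬x4 is true.
  16. (x9 ∨ ¬x8) — ¬x8 is true.
  17. (¬x8 ∨ x6) — ¬x8 is true.
  18. (¬x1 ∨ ¬x6) — ¬x1 is true.
  19. (x9 ∨ ¬x7 ∨ ¬x6) — ¬x7 is true.
  20. (¬x8 ∨ x1) — ¬x8 is true.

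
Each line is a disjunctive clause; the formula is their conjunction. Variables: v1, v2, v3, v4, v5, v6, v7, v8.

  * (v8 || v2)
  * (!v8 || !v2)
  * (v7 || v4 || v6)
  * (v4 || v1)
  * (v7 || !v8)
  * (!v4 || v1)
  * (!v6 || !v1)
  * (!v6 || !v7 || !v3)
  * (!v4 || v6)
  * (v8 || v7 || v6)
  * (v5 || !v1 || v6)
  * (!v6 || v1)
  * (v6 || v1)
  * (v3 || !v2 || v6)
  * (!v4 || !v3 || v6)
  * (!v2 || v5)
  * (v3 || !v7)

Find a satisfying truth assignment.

v1=True  v2=True  v3=True  v4=False  v5=True  v6=False  v7=True  v8=False

Pure literal: v5 appears only positively; assign v5 = True.
Set v1 = True and propagate.
  then v6 is forced to False.
  then v4 is forced to False.
  then v7 is forced to True.
  then v3 is forced to True.
Set v2 = True and propagate.
  then v8 is forced to False.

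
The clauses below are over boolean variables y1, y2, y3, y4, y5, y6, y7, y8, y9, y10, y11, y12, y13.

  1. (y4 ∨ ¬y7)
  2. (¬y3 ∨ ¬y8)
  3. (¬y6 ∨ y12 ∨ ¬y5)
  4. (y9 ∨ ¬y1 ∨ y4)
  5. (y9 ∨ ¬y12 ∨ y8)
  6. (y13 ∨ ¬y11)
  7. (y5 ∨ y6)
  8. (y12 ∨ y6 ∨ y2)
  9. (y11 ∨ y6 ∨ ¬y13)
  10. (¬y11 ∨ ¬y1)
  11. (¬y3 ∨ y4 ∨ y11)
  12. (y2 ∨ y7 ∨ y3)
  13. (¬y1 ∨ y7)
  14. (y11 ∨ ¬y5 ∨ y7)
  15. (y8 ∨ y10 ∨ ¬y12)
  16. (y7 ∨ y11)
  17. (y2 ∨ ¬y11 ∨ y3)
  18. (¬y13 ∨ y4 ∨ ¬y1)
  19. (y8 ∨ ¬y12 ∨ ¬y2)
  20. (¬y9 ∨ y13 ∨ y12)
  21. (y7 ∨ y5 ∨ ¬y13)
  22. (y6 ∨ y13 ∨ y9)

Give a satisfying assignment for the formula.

y1 = 0  y2 = 1  y3 = 0  y4 = 0  y5 = 1  y6 = 0  y7 = 0  y8 = 0  y9 = 0  y10 = 1  y11 = 1  y12 = 0  y13 = 1

Check each clause:
  1. (¬y7 ∨ y4) — ¬y7 is true.
  2. (¬y8 ∨ ¬y3) — ¬y8 is true.
  3. (y12 ∨ ¬y5 ∨ ¬y6) — ¬y6 is true.
  4. (¬y1 ∨ y9 ∨ y4) — ¬y1 is true.
  5. (y9 ∨ y8 ∨ ¬y12) — ¬y12 is true.
  6. (y13 ∨ ¬y11) — y13 is true.
  7. (y6 ∨ y5) — y5 is true.
  8. (y2 ∨ y6 ∨ y12) — y2 is true.
  9. (y11 ∨ ¬y13 ∨ y6) — y11 is true.
  10. (¬y1 ∨ ¬y11) — ¬y1 is true.
  11. (y4 ∨ ¬y3 ∨ y11) — y11 is true.
  12. (y2 ∨ y3 ∨ y7) — y2 is true.
  13. (¬y1 ∨ y7) — ¬y1 is true.
  14. (y11 ∨ y7 ∨ ¬y5) — y11 is true.
  15. (y10 ∨ y8 ∨ ¬y12) — y10 is true.
  16. (y7 ∨ y11) — y11 is true.
  17. (y2 ∨ y3 ∨ ¬y11) — y2 is true.
  18. (¬y13 ∨ y4 ∨ ¬y1) — ¬y1 is true.
  19. (y8 ∨ ¬y2 ∨ ¬y12) — ¬y12 is true.
  20. (y12 ∨ ¬y9 ∨ y13) — y13 is true.
  21. (¬y13 ∨ y5 ∨ y7) — y5 is true.
  22. (y13 ∨ y6 ∨ y9) — y13 is true.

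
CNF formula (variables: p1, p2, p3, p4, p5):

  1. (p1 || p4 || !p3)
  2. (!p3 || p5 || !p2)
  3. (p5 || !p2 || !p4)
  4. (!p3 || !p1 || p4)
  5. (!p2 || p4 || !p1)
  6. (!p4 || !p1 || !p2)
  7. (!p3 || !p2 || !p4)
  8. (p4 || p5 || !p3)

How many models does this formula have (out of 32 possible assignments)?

15

Split on p4, then p2.
  p4=1, p2=1: remaining (p1,p3,p5) ∈ {(0,0,1)} — 1.
  p4=1, p2=0: p1, p3, p5 free → 2^3 = 8.
  p4=0, p2=1: remaining (p1,p3,p5) ∈ {(0,0,0); (0,0,1)} — 2.
  p4=0, p2=0: remaining (p1,p3,p5) ∈ {(0,0,0); (0,0,1); (1,0,0); (1,0,1)} — 4.
Total: 1 + 8 + 2 + 4 = 15.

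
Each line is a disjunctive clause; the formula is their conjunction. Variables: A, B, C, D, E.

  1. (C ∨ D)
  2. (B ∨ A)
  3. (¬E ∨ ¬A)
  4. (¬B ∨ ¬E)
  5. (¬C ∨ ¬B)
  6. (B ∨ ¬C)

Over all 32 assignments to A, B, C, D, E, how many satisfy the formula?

3

The models are:
  A=F B=T C=F D=T E=F
  A=T B=F C=F D=T E=F
  A=T B=T C=F D=T E=F
That's 3 in total.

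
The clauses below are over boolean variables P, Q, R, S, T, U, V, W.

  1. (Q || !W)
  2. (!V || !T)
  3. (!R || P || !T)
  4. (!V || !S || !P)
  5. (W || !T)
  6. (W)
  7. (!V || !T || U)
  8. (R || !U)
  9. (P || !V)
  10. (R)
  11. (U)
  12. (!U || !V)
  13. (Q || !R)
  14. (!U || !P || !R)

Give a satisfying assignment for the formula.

P=F  Q=T  R=T  S=T  T=F  U=T  V=F  W=T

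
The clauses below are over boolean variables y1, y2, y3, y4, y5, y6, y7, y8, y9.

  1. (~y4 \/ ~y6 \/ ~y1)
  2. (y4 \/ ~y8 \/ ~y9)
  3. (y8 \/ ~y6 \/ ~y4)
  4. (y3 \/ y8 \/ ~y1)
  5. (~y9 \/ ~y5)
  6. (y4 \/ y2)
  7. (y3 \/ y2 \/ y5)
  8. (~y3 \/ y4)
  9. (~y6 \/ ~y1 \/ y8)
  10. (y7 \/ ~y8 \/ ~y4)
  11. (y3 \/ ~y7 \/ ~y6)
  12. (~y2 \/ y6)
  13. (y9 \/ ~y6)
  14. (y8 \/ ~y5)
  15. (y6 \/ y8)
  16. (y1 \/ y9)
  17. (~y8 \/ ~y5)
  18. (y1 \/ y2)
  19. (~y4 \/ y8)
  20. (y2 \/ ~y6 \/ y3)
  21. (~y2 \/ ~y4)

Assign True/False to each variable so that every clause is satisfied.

Set y1 = True and propagate.
Branch on y2: take y2 = False.
  then y4 is forced to True.
  then y6 is forced to False.
  then y8 is forced to True.
  then y7 is forced to True.
  then y5 is forced to False.
  then y3 is forced to True.
y9 is now unconstrained; take y9 = True.
Check each clause:
  1. (~y1 \/ ~y6 \/ ~y4) — ~y6 is true.
  2. (y4 \/ ~y8 \/ ~y9) — y4 is true.
  3. (~y4 \/ ~y6 \/ y8) — y8 is true.
  4. (y8 \/ ~y1 \/ y3) — y8 is true.
  5. (~y9 \/ ~y5) — ~y5 is true.
  6. (y2 \/ y4) — y4 is true.
  7. (y3 \/ y5 \/ y2) — y3 is true.
  8. (y4 \/ ~y3) — y4 is true.
  9. (y8 \/ ~y1 \/ ~y6) — y8 is true.
  10. (y7 \/ ~y4 \/ ~y8) — y7 is true.
  11. (~y7 \/ ~y6 \/ y3) — ~y6 is true.
  12. (~y2 \/ y6) — ~y2 is true.
  13. (~y6 \/ y9) — y9 is true.
  14. (~y5 \/ y8) — y8 is true.
  15. (y6 \/ y8) — y8 is true.
  16. (y9 \/ y1) — y1 is true.
  17. (~y8 \/ ~y5) — ~y5 is true.
  18. (y2 \/ y1) — y1 is true.
  19. (~y4 \/ y8) — y8 is true.
  20. (~y6 \/ y2 \/ y3) — ~y6 is true.
  21. (~y4 \/ ~y2) — ~y2 is true.

y1 = 1, y2 = 0, y3 = 1, y4 = 1, y5 = 0, y6 = 0, y7 = 1, y8 = 1, y9 = 1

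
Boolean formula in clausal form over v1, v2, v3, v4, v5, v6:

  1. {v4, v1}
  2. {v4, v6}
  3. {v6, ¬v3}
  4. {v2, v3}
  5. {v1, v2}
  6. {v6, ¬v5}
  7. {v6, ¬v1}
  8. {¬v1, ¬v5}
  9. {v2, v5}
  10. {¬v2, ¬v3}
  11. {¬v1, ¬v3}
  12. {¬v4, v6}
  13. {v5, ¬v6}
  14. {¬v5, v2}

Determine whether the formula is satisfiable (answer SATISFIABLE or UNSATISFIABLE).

SATISFIABLE

Try v1 = False.
  then v4 is forced to True.
  then v2 is forced to True.
  then v3 is forced to False.
  then v6 is forced to True.
  then v5 is forced to True.
Every clause has at least one true literal under this assignment.
So v1=0, v2=1, v3=0, v4=1, v5=1, v6=1 is a satisfying assignment.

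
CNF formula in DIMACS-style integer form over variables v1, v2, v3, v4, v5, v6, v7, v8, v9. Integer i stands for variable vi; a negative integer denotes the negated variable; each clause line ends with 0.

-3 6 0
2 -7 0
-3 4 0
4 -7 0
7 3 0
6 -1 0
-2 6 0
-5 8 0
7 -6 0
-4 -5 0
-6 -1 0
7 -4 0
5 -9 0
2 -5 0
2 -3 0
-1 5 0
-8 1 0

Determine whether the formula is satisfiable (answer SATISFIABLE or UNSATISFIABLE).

SATISFIABLE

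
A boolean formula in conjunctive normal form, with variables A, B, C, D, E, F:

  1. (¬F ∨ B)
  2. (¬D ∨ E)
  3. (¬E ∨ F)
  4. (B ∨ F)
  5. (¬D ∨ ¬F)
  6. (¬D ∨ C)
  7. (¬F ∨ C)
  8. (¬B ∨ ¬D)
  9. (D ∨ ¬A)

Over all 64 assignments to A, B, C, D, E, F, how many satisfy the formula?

Satisfying assignments:
  A=F B=T C=F D=F E=F F=F
  A=F B=T C=T D=F E=F F=F
  A=F B=T C=T D=F E=F F=T
  A=F B=T C=T D=F E=T F=T
Count: 4.

4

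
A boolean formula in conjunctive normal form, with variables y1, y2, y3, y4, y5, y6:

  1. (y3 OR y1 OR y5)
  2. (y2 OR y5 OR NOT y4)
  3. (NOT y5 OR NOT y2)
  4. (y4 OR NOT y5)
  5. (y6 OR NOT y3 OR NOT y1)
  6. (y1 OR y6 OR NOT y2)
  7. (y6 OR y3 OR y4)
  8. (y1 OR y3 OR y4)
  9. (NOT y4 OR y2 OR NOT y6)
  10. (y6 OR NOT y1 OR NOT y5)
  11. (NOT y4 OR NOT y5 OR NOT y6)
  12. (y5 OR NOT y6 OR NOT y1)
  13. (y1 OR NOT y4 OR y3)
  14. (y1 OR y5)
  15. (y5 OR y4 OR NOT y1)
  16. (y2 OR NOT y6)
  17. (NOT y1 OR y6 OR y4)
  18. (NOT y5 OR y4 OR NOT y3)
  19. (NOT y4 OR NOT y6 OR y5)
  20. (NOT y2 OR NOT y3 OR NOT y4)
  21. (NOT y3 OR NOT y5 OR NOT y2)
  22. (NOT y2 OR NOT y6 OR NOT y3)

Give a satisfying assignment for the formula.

y1=True  y2=True  y3=False  y4=True  y5=False  y6=False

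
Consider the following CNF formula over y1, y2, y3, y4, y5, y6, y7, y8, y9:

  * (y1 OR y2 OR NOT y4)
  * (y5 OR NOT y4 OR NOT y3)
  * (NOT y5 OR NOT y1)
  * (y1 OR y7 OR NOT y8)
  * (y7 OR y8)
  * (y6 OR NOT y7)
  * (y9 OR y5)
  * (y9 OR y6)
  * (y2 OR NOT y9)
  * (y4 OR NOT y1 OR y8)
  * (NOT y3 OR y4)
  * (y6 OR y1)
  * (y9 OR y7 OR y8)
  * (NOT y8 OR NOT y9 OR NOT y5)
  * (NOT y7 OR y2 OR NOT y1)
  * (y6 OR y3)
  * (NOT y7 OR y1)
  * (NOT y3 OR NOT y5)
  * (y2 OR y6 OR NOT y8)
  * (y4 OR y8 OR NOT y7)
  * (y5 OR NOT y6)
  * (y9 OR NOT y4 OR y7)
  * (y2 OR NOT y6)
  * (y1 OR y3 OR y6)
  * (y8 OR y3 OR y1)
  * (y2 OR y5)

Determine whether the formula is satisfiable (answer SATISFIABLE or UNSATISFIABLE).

y1 = True:
  propagation gives y5=False, y9=True, y2=True, y6=False; an empty clause results — contradiction.
y1 = False:
  propagation gives y6=True, y7=False, y8=False; an empty clause results — contradiction.
Every branch closes, so no satisfying assignment exists.

UNSATISFIABLE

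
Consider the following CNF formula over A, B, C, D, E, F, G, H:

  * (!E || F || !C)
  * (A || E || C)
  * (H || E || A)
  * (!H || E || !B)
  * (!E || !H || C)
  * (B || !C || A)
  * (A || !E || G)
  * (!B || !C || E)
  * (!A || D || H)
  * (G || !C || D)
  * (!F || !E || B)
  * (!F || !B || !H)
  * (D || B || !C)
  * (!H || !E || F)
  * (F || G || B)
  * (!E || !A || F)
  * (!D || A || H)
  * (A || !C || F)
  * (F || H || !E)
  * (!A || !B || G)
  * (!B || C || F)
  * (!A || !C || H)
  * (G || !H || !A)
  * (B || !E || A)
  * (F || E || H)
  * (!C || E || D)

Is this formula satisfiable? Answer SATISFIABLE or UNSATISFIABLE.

Pure literal: G appears only positively; assign G = True.
Set A = True and propagate.
Set B = False and propagate.
Set C = False and propagate.
For the remaining variables, D = False, E = False, F = True, H = True works.
Every clause has at least one true literal under this assignment.
So A=True, B=False, C=False, D=False, E=False, F=True, G=True, H=True is a satisfying assignment.

SATISFIABLE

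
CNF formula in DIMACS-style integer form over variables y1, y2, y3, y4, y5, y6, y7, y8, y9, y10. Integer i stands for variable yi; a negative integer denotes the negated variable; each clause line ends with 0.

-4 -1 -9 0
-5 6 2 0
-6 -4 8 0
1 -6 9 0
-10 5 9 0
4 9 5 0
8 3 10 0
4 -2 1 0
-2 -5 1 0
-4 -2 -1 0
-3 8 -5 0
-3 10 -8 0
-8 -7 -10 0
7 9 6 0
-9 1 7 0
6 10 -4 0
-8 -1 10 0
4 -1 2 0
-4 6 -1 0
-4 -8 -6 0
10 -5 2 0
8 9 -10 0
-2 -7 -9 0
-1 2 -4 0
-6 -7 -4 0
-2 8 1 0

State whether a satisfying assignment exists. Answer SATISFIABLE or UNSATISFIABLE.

SATISFIABLE

Branch on y1: take y1 = False.
For the remaining variables, y2 = False, y3 = False, y4 = False, y5 = False, y6 = True, y7 = True, y8 = False, y9 = True, y10 = True works.
Every clause has at least one true literal under this assignment.
So y1 = False, y2 = False, y3 = False, y4 = False, y5 = False, y6 = True, y7 = True, y8 = False, y9 = True, y10 = True is a satisfying assignment.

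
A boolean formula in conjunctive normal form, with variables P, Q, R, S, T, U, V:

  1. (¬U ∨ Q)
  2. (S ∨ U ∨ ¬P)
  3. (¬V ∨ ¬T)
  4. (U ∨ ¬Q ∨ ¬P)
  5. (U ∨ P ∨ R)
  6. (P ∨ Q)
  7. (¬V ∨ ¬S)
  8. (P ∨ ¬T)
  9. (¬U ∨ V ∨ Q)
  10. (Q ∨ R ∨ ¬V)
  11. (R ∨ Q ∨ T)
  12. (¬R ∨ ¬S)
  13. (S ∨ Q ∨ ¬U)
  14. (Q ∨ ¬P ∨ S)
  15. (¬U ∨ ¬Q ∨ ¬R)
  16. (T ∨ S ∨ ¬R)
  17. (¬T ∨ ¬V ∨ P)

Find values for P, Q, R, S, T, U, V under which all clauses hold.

P=F, Q=T, R=F, S=T, T=F, U=T, V=F

Branch on P: take P = False.
  then Q is forced to True.
  then T is forced to False.
Try R = False.
  then U is forced to True.
The remaining clauses are satisfied by S = True, V = False.
Every clause has at least one true literal under this assignment.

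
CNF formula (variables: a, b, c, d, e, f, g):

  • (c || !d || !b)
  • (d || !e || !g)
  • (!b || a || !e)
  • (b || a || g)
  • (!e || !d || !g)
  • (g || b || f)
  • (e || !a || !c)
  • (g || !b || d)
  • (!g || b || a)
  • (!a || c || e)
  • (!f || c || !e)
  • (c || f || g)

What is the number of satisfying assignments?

Case analysis on g and b:
  g=T, b=T: f free; 3 ways for (a,c,d,e) × 2^1 = 6.
  g=T, b=F: no assignment works — 0.
  g=F, b=T: remaining (a,c,d,e,f) ∈ {(F,T,T,F,F); (F,T,T,F,T); (T,T,T,T,F); (T,T,T,T,T)} — 4.
  g=F, b=F: remaining (a,c,d,e,f) ∈ {(T,T,F,T,T); (T,T,T,T,T)} — 2.
Total: 6 + 0 + 4 + 2 = 12.

12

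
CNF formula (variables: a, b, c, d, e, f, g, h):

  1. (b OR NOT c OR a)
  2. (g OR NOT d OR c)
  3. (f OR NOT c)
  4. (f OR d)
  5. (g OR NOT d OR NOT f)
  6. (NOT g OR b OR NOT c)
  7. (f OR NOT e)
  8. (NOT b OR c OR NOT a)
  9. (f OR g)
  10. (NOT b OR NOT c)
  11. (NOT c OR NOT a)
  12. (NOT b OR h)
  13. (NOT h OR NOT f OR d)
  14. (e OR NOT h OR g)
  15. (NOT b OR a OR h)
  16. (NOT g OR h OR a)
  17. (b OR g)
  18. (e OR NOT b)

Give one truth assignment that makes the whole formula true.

a=T, b=F, c=F, d=T, e=F, f=T, g=T, h=T

Check each clause:
  1. (b OR NOT c OR a) — a is true.
  2. (c OR g OR NOT d) — g is true.
  3. (NOT c OR f) — NOT c is true.
  4. (d OR f) — d is true.
  5. (NOT d OR g OR NOT f) — g is true.
  6. (NOT c OR NOT g OR b) — NOT c is true.
  7. (f OR NOT e) — NOT e is true.
  8. (NOT b OR c OR NOT a) — NOT b is true.
  9. (f OR g) — f is true.
  10. (NOT c OR NOT b) — NOT c is true.
  11. (NOT a OR NOT c) — NOT c is true.
  12. (NOT b OR h) — h is true.
  13. (NOT f OR NOT h OR d) — d is true.
  14. (g OR NOT h OR e) — g is true.
  15. (a OR h OR NOT b) — h is true.
  16. (NOT g OR h OR a) — h is true.
  17. (b OR g) — g is true.
  18. (NOT b OR e) — NOT b is true.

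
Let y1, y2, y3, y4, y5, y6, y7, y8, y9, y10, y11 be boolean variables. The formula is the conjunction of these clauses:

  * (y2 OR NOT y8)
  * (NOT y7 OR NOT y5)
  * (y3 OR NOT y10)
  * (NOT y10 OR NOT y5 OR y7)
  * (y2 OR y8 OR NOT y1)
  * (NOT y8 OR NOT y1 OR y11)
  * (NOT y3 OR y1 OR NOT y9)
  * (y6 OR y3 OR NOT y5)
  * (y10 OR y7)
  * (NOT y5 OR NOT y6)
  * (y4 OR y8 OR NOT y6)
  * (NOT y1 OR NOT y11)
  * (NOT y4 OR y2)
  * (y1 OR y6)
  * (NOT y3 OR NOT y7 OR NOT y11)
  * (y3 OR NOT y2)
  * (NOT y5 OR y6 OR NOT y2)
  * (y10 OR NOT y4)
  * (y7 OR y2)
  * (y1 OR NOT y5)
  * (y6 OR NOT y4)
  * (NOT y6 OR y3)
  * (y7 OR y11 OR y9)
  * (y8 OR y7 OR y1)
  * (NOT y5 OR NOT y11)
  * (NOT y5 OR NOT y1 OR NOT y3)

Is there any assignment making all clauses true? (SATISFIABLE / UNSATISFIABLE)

y5 occurs only negated in the remaining clauses — set y5 = False.
Set y1 = True and propagate.
  then y11 is forced to False.
  then y8 is forced to False.
  then y2 is forced to True.
  then y3 is forced to True.
Try y4 = True.
  then y10 is forced to True.
  then y6 is forced to True.
Try y7 = True.
y9 is now unconstrained; take y9 = True.
So y1=T  y2=T  y3=T  y4=T  y5=F  y6=T  y7=T  y8=F  y9=T  y10=T  y11=F is a satisfying assignment.

SATISFIABLE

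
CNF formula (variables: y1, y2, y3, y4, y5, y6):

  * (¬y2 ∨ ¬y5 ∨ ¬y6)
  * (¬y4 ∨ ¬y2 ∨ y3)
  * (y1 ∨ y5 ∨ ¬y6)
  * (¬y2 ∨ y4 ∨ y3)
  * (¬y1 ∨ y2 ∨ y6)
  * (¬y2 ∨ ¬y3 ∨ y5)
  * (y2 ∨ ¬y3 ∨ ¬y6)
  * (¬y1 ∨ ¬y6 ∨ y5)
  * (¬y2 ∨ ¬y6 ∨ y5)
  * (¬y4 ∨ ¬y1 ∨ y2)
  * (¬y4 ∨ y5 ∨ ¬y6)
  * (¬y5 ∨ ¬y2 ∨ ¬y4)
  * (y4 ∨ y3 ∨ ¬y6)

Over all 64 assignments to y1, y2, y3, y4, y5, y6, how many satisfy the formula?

Split on y2, then y6.
  y2=T, y6=T: a clause becomes empty — 0.
  y2=T, y6=F: remaining (y1,y3,y4,y5) ∈ {(F,T,F,T); (T,T,F,T)} — 2.
  y2=F, y6=T: remaining (y1,y3,y4,y5) ∈ {(F,F,T,T)} — 1.
  y2=F, y6=F: forces y1=F; y3, y4, y5 free → 2^3 = 8.
Total: 0 + 2 + 1 + 8 = 11.

11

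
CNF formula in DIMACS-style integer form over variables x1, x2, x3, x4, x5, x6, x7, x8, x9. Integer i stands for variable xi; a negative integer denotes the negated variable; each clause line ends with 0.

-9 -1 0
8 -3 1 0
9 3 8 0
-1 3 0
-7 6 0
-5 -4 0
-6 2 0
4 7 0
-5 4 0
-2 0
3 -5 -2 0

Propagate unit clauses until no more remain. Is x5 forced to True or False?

False

(!x2) is a unit clause: x2 = False.
(x2 || !x6): since x2 = False, the clause reduces to (!x6). x6 = False.
(x6 || !x7): since x6 = False, the clause reduces to (!x7). x7 = False.
(x4 || x7): since x7 = False, the clause reduces to (x4). x4 = True.
(!x5 || !x4) with x4 = True leaves only !x5, so x5 = False.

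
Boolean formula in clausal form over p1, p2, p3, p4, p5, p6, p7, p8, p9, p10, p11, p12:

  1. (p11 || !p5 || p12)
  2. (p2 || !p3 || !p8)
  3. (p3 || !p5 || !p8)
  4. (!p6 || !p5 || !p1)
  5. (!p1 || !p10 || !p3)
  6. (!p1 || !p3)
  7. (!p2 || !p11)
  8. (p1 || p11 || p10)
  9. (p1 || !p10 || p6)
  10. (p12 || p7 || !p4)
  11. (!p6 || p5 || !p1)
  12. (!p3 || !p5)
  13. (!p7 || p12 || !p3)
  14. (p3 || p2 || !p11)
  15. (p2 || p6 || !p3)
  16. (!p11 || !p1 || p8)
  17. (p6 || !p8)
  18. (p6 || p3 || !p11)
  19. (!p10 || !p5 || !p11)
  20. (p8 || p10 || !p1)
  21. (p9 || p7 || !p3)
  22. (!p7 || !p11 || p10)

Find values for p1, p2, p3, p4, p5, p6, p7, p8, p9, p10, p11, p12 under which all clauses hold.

Pure literal: p12 appears only positively; assign p12 = True.
Try p1 = False.
For the remaining variables, p2 = True, p3 = True, p4 = True, p5 = False, p6 = True, p7 = True, p8 = False, p9 = False, p10 = True, p11 = False works.
Every clause has at least one true literal under this assignment.
Check each clause:
  1. (p11 || p12 || !p5) — p12 is true.
  2. (!p3 || !p8 || p2) — !p8 is true.
  3. (!p8 || !p5 || p3) — p3 is true.
  4. (!p6 || !p5 || !p1) — !p5 is true.
  5. (!p3 || !p1 || !p10) — !p1 is true.
  6. (!p3 || !p1) — !p1 is true.
  7. (!p2 || !p11) — !p11 is true.
  8. (p10 || p11 || p1) — p10 is true.
  9. (p6 || p1 || !p10) — p6 is true.
  10. (p7 || p12 || !p4) — p12 is true.
  11. (p5 || !p6 || !p1) — !p1 is true.
  12. (!p5 || !p3) — !p5 is true.
  13. (!p3 || !p7 || p12) — p12 is true.
  14. (p2 || !p11 || p3) — p2 is true.
  15. (p2 || !p3 || p6) — p2 is true.
  16. (!p11 || !p1 || p8) — !p11 is true.
  17. (!p8 || p6) — !p8 is true.
  18. (p6 || !p11 || p3) — p3 is true.
  19. (!p5 || !p11 || !p10) — !p5 is true.
  20. (p10 || p8 || !p1) — p10 is true.
  21. (p7 || !p3 || p9) — p7 is true.
  22. (!p11 || p10 || !p7) — p10 is true.

p1=False, p2=True, p3=True, p4=True, p5=False, p6=True, p7=True, p8=False, p9=False, p10=True, p11=False, p12=True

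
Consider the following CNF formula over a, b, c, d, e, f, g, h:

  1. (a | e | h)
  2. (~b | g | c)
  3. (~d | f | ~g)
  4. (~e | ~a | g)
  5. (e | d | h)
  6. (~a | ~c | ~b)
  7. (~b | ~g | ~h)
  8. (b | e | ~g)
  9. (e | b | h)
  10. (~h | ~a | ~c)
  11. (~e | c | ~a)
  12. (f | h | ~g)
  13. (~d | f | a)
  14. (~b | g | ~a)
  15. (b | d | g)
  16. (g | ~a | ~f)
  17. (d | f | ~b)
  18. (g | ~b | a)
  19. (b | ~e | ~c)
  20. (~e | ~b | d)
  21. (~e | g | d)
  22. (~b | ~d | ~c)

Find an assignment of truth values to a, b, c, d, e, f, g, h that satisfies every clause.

a = False  b = False  c = False  d = True  e = True  f = True  g = True  h = True

Check each clause:
  1. (a | e | h) — h is true.
  2. (g | c | ~b) — ~b is true.
  3. (~d | ~g | f) — f is true.
  4. (~e | g | ~a) — ~a is true.
  5. (d | e | h) — h is true.
  6. (~b | ~c | ~a) — ~c is true.
  7. (~h | ~b | ~g) — ~b is true.
  8. (e | b | ~g) — e is true.
  9. (b | h | e) — h is true.
  10. (~a | ~h | ~c) — ~c is true.
  11. (~a | ~e | c) — ~a is true.
  12. (h | f | ~g) — h is true.
  13. (a | f | ~d) — f is true.
  14. (g | ~a | ~b) — g is true.
  15. (b | g | d) — d is true.
  16. (g | ~f | ~a) — ~a is true.
  17. (f | ~b | d) — d is true.
  18. (~b | g | a) — ~b is true.
  19. (~e | ~c | b) — ~c is true.
  20. (d | ~b | ~e) — d is true.
  21. (g | d | ~e) — d is true.
  22. (~b | ~d | ~c) — ~c is true.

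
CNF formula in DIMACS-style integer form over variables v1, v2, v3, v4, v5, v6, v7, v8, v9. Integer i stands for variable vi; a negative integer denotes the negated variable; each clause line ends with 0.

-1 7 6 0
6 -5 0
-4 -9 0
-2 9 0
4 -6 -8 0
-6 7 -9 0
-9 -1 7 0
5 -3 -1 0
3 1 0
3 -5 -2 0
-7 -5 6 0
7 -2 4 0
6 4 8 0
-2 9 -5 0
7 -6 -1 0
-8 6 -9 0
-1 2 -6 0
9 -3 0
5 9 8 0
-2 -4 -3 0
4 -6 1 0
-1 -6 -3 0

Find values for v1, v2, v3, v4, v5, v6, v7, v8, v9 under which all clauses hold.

v1 = T  v2 = F  v3 = F  v4 = F  v5 = F  v6 = F  v7 = T  v8 = T  v9 = F

Set v1 = True and propagate.
Try v2 = False.
  then v6 is forced to False.
  then v7 is forced to True.
  then v5 is forced to False.
  then v3 is forced to False.
Try v4 = False.
  then v8 is forced to True.
  then v9 is forced to False.
Check each clause:
  1. {¬v1, v6, v7} — v7 is true.
  2. {¬v5, v6} — ¬v5 is true.
  3. {¬v4, ¬v9} — ¬v4 is true.
  4. {¬v2, v9} — ¬v2 is true.
  5. {¬v8, ¬v6, v4} — ¬v6 is true.
  6. {v7, ¬v9, ¬v6} — ¬v6 is true.
  7. {¬v9, ¬v1, v7} — ¬v9 is true.
  8. {v5, ¬v3, ¬v1} — ¬v3 is true.
  9. {v1, v3} — v1 is true.
  10. {¬v2, v3, ¬v5} — ¬v2 is true.
  11. {¬v5, ¬v7, v6} — ¬v5 is true.
  12. {v7, v4, ¬v2} — ¬v2 is true.
  13. {v8, v6, v4} — v8 is true.
  14. {¬v2, v9, ¬v5} — ¬v5 is true.
  15. {¬v6, ¬v1, v7} — ¬v6 is true.
  16. {v6, ¬v9, ¬v8} — ¬v9 is true.
  17. {¬v6, ¬v1, v2} — ¬v6 is true.
  18. {v9, ¬v3} — ¬v3 is true.
  19. {v8, v5, v9} — v8 is true.
  20. {¬v4, ¬v2, ¬v3} — ¬v4 is true.
  21. {v1, ¬v6, v4} — v1 is true.
  22. {¬v1, ¬v6, ¬v3} — ¬v6 is true.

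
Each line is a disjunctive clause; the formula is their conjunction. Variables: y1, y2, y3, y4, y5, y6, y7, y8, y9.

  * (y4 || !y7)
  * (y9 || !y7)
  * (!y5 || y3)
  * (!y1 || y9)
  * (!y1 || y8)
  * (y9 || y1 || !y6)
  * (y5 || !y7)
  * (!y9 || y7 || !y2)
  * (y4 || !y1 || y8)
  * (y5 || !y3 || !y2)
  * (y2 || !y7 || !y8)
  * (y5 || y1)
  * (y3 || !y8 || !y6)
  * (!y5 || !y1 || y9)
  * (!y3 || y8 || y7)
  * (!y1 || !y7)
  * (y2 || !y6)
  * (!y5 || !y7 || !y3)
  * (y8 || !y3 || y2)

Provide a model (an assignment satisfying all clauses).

Pure literal: y4 appears only positively; assign y4 = True.
y6 occurs only negated in the remaining clauses — set y6 = False.
Set y1 = True and propagate.
  then y9 is forced to True.
  then y8 is forced to True.
  then y7 is forced to False.
  then y2 is forced to False.
Try y3 = True.
y5 is now unconstrained; take y5 = False.
Every clause has at least one true literal under this assignment.
Check each clause:
  1. (!y7 || y4) — !y7 is true.
  2. (y9 || !y7) — !y7 is true.
  3. (!y5 || y3) — y3 is true.
  4. (y9 || !y1) — y9 is true.
  5. (y8 || !y1) — y8 is true.
  6. (y1 || y9 || !y6) — y1 is true.
  7. (!y7 || y5) — !y7 is true.
  8. (!y9 || y7 || !y2) — !y2 is true.
  9. (y4 || !y1 || y8) — y8 is true.
  10. (y5 || !y3 || !y2) — !y2 is true.
  11. (y2 || !y7 || !y8) — !y7 is true.
  12. (y1 || y5) — y1 is true.
  13. (y3 || !y8 || !y6) — !y6 is true.
  14. (!y5 || y9 || !y1) — y9 is true.
  15. (y8 || y7 || !y3) — y8 is true.
  16. (!y7 || !y1) — !y7 is true.
  17. (!y6 || y2) — !y6 is true.
  18. (!y7 || !y3 || !y5) — !y7 is true.
  19. (y2 || y8 || !y3) — y8 is true.

y1=1  y2=0  y3=1  y4=1  y5=0  y6=0  y7=0  y8=1  y9=1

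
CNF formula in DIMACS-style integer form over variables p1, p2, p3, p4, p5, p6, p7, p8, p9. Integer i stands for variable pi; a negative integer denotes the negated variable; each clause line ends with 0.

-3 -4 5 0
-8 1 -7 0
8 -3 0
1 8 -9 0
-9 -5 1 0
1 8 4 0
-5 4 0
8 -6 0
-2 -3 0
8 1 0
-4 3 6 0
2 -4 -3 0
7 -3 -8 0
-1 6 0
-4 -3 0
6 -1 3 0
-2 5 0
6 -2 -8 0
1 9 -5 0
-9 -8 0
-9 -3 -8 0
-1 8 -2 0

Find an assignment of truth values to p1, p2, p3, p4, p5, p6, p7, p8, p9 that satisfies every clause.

p1 = F, p2 = F, p3 = F, p4 = T, p5 = F, p6 = T, p7 = F, p8 = T, p9 = F

Branch on p1: take p1 = False.
  then p8 is forced to True.
  then p7 is forced to False.
  then p3 is forced to False.
  then p9 is forced to False.
  then p5 is forced to False.
  then p2 is forced to False.
The remaining clauses are satisfied by p4 = True, p6 = True.
Every clause has at least one true literal under this assignment.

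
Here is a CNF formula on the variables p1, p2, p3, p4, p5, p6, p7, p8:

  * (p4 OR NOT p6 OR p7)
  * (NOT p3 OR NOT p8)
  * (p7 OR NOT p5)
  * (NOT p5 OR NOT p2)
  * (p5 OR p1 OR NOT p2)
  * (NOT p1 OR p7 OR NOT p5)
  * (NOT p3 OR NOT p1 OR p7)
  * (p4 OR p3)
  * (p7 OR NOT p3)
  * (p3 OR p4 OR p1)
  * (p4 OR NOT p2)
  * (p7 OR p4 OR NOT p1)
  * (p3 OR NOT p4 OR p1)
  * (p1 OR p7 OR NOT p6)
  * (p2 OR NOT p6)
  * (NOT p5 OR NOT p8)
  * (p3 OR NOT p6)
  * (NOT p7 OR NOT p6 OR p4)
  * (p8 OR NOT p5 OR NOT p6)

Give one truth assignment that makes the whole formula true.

p1=1, p2=1, p3=0, p4=1, p5=0, p6=0, p7=0, p8=1

Pure literal: p6 appears only negated; assign p6 = False.
Set p1 = True and propagate.
Branch on p2: take p2 = True.
  then p5 is forced to False.
  then p4 is forced to True.
Set p3 = False and propagate.
p7, p8 are now unconstrained; take p7 = False, p8 = True.
Every clause has at least one true literal under this assignment.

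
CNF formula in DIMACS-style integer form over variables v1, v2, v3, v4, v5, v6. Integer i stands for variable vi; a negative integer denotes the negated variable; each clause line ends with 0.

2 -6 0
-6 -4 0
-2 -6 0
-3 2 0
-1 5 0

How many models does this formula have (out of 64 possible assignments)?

Split on v2, then v6.
  v2=1, v6=1: a clause becomes empty — 0.
  v2=1, v6=0: v3, v4 free; 3 ways for (v1,v5) × 2^2 = 12.
  v2=0, v6=1: a clause becomes empty — 0.
  v2=0, v6=0: v4 free; 3 ways for (v1,v3,v5) × 2^1 = 6.
Total: 0 + 12 + 0 + 6 = 18.

18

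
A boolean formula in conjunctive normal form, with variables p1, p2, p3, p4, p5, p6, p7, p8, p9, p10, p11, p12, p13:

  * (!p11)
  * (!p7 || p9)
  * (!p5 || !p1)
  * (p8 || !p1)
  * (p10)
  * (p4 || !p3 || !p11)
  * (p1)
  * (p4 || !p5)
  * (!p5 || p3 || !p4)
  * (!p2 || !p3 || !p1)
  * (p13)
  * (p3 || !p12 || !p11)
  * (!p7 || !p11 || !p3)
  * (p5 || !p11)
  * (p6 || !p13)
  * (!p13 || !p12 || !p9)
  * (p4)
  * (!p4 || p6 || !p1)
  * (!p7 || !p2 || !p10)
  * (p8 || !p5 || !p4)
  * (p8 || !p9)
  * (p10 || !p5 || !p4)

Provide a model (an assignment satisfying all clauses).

p1=T, p2=T, p3=F, p4=T, p5=F, p6=T, p7=F, p8=T, p9=T, p10=T, p11=F, p12=F, p13=T

(!p11) is a unit clause, so p11 = False.
The clause (p10) is unit: p10 must be True.
(p1) is a unit clause, so p1 = True.
Unit propagation: (!p5) forces p5 = False.
Unit propagation: (p8) forces p8 = True.
(p13) is a unit clause, so p13 = True.
The clause (p6) is unit: p6 must be True.
Unit propagation: (p4) forces p4 = True.
Pure literal: p3 appears only negated; assign p3 = False.
Pure literal: p7 appears only negated; assign p7 = False.
Branch on p9: take p9 = True.
  then p12 is forced to False.
p2 is now unconstrained; take p2 = True.
Every clause has at least one true literal under this assignment.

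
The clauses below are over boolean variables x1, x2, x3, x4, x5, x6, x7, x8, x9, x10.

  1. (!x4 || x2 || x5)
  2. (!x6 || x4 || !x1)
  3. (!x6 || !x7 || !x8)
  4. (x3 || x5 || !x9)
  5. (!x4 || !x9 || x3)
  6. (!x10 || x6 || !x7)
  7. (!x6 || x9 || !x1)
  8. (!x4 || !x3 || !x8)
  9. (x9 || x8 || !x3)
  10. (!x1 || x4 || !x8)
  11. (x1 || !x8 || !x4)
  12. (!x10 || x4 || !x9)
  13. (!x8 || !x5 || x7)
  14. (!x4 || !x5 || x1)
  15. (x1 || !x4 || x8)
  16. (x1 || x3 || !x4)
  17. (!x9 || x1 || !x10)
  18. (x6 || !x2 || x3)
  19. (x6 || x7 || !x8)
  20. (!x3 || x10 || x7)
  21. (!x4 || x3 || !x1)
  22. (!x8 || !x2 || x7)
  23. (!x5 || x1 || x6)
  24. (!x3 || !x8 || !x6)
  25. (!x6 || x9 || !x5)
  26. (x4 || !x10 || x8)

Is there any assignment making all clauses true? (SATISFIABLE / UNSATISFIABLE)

Try x1 = True.
Try x2 = False.
Branch on x3: take x3 = False.
  then x4 is forced to False.
  then x6 is forced to False.
  then x8 is forced to False.
  then x10 is forced to False.
For the remaining variables, x5 = True, x7 = True, x9 = False works.
So x1 = T, x2 = F, x3 = F, x4 = F, x5 = T, x6 = F, x7 = T, x8 = F, x9 = F, x10 = F is a satisfying assignment.

SATISFIABLE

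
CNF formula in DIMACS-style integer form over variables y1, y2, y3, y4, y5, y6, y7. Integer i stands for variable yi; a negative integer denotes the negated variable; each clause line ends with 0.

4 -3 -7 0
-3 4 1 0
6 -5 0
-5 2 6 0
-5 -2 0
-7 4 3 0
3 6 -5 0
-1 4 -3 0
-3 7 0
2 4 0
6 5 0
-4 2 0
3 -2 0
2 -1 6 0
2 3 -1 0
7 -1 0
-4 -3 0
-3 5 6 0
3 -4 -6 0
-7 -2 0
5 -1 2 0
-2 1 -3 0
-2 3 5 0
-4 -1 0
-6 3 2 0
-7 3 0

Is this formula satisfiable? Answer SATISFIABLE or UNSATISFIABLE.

UNSATISFIABLE

y3 = True:
  propagation gives y7=True, y4=True; an empty clause results — contradiction.
y3 = False:
  propagation gives y2=False, y4=True; an empty clause results — contradiction.
Every branch closes, so no satisfying assignment exists.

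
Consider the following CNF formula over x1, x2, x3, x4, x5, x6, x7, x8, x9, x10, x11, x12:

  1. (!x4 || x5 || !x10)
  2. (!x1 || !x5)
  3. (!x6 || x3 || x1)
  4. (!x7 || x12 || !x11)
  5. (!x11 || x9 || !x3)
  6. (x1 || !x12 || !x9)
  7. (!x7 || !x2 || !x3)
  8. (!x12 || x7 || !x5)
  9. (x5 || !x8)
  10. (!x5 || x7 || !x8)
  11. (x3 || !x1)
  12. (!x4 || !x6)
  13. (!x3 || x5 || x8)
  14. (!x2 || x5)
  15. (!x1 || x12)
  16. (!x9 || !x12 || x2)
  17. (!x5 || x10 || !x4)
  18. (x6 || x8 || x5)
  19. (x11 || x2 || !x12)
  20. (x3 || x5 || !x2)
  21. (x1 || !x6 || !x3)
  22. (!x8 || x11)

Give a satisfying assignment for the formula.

x4 occurs only negated in the remaining clauses — set x4 = False.
Set x1 = False and propagate.
Set x2 = False and propagate.
Try x3 = False.
  then x6 is forced to False.
For the remaining variables, x5 = True, x7 = True, x8 = True, x9 = False, x10 = True, x11 = True, x12 = True works.

x1 = F, x2 = F, x3 = F, x4 = F, x5 = T, x6 = F, x7 = T, x8 = T, x9 = F, x10 = T, x11 = T, x12 = T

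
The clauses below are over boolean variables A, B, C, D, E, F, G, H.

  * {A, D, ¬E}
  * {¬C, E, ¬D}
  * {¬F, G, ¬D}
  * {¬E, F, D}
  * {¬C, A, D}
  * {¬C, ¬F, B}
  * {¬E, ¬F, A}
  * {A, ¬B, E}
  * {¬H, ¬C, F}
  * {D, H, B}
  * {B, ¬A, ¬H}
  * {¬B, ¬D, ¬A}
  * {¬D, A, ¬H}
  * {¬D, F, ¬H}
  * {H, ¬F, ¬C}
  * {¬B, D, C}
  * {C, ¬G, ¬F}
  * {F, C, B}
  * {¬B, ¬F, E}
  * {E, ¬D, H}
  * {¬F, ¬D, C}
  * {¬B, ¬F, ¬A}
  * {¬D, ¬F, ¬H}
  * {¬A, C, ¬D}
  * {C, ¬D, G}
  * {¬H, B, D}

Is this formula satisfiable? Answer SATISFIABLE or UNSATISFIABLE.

Try A = False.
For the remaining variables, B = False, C = True, D = True, E = True, F = False, G = True, H = False works.
Every clause has at least one true literal under this assignment.
So A=F, B=F, C=T, D=T, E=T, F=F, G=T, H=F is a satisfying assignment.

SATISFIABLE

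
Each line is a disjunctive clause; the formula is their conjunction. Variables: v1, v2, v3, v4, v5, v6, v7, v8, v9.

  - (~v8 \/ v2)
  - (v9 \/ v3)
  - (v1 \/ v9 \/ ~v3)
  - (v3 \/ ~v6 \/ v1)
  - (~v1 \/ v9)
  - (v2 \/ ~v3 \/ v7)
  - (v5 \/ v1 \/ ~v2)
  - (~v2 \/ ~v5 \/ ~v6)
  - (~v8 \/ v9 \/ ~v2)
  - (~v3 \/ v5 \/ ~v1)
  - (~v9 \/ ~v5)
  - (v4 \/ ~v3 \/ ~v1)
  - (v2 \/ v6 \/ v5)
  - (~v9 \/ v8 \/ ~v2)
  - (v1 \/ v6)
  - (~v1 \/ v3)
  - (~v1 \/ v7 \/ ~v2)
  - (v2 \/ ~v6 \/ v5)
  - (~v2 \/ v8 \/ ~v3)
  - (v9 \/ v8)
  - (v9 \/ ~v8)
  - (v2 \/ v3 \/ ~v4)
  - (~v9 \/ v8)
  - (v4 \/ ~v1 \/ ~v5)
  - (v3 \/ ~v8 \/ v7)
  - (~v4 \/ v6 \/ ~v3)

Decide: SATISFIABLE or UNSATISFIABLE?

UNSATISFIABLE

v2 = True:
  v1 = True:
    propagation gives v9=True, v5=False, v3=False; an empty clause results — contradiction.
  v1 = False:
    propagation gives v5=True, v6=False; an empty clause results — contradiction.
v2 = False:
  propagation gives v8=False, v9=True; an empty clause results — contradiction.
Every branch closes, so no satisfying assignment exists.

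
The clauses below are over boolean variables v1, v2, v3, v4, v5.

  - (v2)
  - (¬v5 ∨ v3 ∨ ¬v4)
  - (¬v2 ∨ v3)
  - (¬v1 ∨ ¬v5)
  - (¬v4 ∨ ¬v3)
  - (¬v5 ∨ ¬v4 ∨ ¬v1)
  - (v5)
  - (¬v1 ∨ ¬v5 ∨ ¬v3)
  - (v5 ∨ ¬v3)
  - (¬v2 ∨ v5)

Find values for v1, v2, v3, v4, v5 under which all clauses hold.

v1=0, v2=1, v3=1, v4=0, v5=1

Check each clause:
  1. (v2) — v2 is true.
  2. (¬v4 ∨ ¬v5 ∨ v3) — v3 is true.
  3. (v3 ∨ ¬v2) — v3 is true.
  4. (¬v5 ∨ ¬v1) — ¬v1 is true.
  5. (¬v3 ∨ ¬v4) — ¬v4 is true.
  6. (¬v1 ∨ ¬v4 ∨ ¬v5) — ¬v4 is true.
  7. (v5) — v5 is true.
  8. (¬v5 ∨ ¬v1 ∨ ¬v3) — ¬v1 is true.
  9. (v5 ∨ ¬v3) — v5 is true.
  10. (v5 ∨ ¬v2) — v5 is true.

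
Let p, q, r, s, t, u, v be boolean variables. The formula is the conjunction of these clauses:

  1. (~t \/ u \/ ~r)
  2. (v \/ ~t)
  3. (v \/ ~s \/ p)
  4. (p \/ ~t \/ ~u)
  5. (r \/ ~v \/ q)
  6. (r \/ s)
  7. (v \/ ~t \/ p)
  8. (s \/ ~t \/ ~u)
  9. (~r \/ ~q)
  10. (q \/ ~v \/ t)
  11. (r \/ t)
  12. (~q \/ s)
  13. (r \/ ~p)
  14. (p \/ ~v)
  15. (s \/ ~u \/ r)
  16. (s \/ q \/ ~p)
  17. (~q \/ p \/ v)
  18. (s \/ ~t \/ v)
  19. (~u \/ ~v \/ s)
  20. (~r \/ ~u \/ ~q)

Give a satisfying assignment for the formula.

p = 1, q = 0, r = 1, s = 1, t = 0, u = 0, v = 0

Branch on p: take p = True.
  then r is forced to True.
  then q is forced to False.
  then s is forced to True.
Branch on t: take t = False.
  then v is forced to False.
u is now unconstrained; take u = False.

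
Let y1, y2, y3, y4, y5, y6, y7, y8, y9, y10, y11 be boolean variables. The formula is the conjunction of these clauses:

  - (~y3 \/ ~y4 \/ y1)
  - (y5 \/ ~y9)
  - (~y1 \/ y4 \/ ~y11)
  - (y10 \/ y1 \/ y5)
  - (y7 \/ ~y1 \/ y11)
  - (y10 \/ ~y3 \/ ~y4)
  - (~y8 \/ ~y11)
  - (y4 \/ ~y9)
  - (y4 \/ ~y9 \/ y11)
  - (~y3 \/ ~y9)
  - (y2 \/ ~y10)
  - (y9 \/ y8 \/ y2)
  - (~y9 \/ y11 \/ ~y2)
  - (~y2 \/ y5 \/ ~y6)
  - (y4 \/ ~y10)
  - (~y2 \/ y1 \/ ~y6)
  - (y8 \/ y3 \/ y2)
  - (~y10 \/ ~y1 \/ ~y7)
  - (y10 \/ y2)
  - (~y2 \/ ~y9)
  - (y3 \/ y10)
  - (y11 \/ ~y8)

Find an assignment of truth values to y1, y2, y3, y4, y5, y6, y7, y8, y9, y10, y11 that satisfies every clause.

y1=False  y2=True  y3=False  y4=True  y5=True  y6=False  y7=False  y8=False  y9=False  y10=True  y11=False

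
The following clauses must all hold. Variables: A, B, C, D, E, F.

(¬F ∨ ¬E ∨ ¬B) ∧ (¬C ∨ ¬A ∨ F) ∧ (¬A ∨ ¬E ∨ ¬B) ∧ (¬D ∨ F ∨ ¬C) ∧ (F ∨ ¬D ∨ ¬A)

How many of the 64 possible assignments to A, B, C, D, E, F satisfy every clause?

Case analysis on F and A:
  F=T, A=T: C, D free; 3 ways for (B,E) × 2^2 = 12.
  F=T, A=F: C, D free; 3 ways for (B,E) × 2^2 = 12.
  F=F, A=T: remaining (B,C,D,E) ∈ {(F,F,F,F); (F,F,F,T); (T,F,F,F)} — 3.
  F=F, A=F: B, E free; 3 ways for (C,D) × 2^2 = 12.
Total: 12 + 12 + 3 + 12 = 39.

39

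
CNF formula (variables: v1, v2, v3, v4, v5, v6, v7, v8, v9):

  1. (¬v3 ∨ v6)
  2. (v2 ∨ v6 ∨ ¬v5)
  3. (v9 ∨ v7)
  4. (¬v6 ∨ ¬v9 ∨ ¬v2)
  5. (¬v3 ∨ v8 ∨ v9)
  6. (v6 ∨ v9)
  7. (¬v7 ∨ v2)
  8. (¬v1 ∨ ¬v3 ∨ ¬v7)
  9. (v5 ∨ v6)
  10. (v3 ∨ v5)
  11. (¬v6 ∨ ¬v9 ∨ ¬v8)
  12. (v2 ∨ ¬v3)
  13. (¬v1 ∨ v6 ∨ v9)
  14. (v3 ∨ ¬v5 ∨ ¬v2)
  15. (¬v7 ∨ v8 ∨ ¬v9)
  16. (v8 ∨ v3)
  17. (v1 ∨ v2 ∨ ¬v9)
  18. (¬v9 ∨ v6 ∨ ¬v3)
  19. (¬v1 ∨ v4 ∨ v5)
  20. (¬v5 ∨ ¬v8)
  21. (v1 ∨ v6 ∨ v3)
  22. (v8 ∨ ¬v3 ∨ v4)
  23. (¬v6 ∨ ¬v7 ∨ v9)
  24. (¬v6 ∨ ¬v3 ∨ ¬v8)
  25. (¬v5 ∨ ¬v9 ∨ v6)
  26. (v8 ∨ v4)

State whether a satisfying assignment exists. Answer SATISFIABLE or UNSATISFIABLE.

UNSATISFIABLE

v6 = True:
  v3 = True:
    propagation gives v2=True, v9=False, v7=True; an empty clause results — contradiction.
  v3 = False:
    propagation gives v5=True, v2=False, v7=False, v9=True; an empty clause results — contradiction.
v6 = False:
  propagation gives v3=False, v9=True, v5=True; an empty clause results — contradiction.
Every branch closes, so no satisfying assignment exists.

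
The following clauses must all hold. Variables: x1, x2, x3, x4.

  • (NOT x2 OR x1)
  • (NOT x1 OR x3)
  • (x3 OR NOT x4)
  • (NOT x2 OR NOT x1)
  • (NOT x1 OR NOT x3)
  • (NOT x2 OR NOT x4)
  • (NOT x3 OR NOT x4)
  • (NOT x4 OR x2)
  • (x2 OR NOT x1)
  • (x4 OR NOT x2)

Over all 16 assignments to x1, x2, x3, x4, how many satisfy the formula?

2

Satisfying assignments:
  x1=F x2=F x3=F x4=F
  x1=F x2=F x3=T x4=F
That's 2 in total.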